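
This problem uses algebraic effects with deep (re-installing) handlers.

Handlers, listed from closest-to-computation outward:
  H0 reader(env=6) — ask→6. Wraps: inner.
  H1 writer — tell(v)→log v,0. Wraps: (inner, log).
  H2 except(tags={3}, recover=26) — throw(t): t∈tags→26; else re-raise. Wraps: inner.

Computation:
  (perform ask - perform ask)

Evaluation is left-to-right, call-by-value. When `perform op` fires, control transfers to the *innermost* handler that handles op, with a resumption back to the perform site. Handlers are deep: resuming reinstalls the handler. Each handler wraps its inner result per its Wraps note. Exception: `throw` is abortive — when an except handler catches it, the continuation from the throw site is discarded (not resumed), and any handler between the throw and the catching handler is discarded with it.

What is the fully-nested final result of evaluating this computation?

Working:
ask @ H0 ⇒ 6
ask @ H0 ⇒ 6
H0 returns 0
H1 returns (0, ())
H2 returns (0, ())
= (0, ())

Answer: (0, ())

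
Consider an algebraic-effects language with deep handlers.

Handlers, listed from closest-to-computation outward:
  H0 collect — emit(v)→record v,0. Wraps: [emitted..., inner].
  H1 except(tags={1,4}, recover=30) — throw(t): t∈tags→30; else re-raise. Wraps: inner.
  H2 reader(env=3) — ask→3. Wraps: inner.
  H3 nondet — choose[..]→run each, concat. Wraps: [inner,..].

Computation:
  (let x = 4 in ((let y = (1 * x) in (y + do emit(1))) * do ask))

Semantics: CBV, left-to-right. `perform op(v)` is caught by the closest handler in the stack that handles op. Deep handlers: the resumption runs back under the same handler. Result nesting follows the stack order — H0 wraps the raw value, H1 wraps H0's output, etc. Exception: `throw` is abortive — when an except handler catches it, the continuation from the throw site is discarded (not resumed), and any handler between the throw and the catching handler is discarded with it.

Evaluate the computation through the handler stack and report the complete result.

Answer: [[1, 12]]

Working:
emit(1) @ H0 ⇒ out+=1
ask @ H2 ⇒ 3
H0 returns [1, 12]
H1 returns [1, 12]
H2 returns [1, 12]
H3 returns [[1, 12]]
= [[1, 12]]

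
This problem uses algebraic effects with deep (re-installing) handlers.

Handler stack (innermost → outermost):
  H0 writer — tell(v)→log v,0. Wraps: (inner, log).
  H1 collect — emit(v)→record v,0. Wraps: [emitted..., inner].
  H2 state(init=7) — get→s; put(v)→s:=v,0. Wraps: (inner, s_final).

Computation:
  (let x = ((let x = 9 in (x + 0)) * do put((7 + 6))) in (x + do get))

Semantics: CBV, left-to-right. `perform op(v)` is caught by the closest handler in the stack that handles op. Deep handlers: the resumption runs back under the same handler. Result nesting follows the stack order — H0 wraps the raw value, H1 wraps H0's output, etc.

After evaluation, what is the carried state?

Answer: 13

Working:
put(13) @ H2 ⇒ s:=13
get @ H2 ⇒ 13
H0 returns (13, ())
H1 returns [(13, ())]
H2 returns ([(13, ())], 13)
= ([(13, ())], 13)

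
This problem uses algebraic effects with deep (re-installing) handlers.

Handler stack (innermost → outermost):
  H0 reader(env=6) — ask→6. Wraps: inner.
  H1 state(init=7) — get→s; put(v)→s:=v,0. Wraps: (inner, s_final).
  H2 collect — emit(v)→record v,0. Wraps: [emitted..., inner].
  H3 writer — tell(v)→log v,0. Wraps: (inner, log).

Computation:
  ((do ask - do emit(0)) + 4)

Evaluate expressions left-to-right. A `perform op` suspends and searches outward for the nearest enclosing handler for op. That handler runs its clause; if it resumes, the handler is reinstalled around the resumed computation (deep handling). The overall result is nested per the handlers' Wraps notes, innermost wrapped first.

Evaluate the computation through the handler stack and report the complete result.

Step-by-step:
ask @ H0 ⇒ 6
emit(0) @ H2 ⇒ out+=0
H0 returns 10
H1 returns (10, 7)
H2 returns [0, (10, 7)]
H3 returns ([0, (10, 7)], ())
= ([0, (10, 7)], ())

Answer: ([0, (10, 7)], ())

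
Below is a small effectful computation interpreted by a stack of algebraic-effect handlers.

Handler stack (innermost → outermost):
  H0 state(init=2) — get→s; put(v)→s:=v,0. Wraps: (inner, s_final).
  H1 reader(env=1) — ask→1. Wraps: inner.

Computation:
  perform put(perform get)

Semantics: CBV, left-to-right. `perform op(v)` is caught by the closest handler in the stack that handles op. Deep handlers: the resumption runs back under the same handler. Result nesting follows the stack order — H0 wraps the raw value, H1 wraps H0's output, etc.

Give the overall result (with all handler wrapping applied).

Answer: (0, 2)

Step-by-step:
get @ H0 ⇒ 2
put(2) @ H0 ⇒ s:=2
H0 returns (0, 2)
H1 returns (0, 2)
= (0, 2)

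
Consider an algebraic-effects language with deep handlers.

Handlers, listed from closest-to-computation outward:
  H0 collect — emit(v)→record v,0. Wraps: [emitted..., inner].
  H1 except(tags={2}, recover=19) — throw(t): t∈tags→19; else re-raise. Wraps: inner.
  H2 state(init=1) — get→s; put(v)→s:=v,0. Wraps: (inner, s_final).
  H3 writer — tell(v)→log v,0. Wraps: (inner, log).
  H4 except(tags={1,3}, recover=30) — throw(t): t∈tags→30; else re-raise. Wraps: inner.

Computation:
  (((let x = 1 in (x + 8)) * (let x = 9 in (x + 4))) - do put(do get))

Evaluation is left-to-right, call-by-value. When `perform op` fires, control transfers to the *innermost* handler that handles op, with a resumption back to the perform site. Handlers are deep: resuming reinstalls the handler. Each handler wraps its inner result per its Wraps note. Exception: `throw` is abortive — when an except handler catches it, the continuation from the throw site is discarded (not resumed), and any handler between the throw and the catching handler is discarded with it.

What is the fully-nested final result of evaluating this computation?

Step-by-step:
get @ H2 ⇒ 1
put(1) @ H2 ⇒ s:=1
H0 returns [117]
H1 returns [117]
H2 returns ([117], 1)
H3 returns (([117], 1), ())
H4 returns (([117], 1), ())
= (([117], 1), ())

Answer: (([117], 1), ())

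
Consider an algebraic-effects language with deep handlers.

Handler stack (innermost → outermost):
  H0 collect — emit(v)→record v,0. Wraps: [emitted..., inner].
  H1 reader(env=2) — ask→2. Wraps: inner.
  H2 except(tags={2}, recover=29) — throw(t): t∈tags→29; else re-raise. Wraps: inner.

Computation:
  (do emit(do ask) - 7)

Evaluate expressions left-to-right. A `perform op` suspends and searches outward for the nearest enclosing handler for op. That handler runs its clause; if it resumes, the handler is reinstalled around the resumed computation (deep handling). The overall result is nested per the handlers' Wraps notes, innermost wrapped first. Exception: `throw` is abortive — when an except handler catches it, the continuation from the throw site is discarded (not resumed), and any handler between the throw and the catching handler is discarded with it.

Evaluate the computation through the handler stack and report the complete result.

Answer: [2, -7]

Step-by-step:
ask @ H1 ⇒ 2
emit(2) @ H0 ⇒ out+=2
H0 returns [2, -7]
H1 returns [2, -7]
H2 returns [2, -7]
= [2, -7]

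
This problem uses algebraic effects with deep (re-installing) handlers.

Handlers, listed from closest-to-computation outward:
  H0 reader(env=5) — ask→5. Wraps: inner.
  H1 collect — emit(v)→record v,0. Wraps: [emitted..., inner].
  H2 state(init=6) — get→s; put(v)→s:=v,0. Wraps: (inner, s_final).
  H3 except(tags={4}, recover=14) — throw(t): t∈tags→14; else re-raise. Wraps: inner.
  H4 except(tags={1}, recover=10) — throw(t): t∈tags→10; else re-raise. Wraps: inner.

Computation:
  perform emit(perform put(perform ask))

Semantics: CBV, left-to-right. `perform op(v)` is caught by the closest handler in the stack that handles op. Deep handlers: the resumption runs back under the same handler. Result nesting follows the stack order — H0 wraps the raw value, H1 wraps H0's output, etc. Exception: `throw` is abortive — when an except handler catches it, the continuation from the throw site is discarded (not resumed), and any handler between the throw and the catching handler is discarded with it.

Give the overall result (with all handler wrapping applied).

Answer: ([0, 0], 5)

Working:
ask @ H0 ⇒ 5
put(5) @ H2 ⇒ s:=5
emit(0) @ H1 ⇒ out+=0
H0 returns 0
H1 returns [0, 0]
H2 returns ([0, 0], 5)
H3 returns ([0, 0], 5)
H4 returns ([0, 0], 5)
= ([0, 0], 5)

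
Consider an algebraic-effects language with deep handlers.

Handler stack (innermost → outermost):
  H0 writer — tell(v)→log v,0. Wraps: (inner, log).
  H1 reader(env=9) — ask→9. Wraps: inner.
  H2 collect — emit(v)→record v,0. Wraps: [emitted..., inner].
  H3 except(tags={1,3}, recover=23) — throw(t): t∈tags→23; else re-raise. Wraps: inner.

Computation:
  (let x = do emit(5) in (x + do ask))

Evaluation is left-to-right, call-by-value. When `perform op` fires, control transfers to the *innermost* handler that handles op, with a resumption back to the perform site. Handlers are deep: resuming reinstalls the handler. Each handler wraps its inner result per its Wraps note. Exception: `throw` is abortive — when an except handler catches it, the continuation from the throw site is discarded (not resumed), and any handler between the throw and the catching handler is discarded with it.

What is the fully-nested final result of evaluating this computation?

Step-by-step:
emit(5) @ H2 ⇒ out+=5
ask @ H1 ⇒ 9
H0 returns (9, ())
H1 returns (9, ())
H2 returns [5, (9, ())]
H3 returns [5, (9, ())]
= [5, (9, ())]

Answer: [5, (9, ())]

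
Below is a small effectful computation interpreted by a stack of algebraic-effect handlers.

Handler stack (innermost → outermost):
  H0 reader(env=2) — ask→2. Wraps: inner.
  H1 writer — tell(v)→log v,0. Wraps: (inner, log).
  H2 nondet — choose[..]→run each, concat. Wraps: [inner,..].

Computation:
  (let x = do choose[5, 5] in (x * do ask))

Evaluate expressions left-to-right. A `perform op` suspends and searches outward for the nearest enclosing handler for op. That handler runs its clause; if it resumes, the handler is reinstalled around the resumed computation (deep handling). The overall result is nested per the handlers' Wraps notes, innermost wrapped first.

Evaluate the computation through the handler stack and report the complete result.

Evaluation trace:
choose[5, 5] @ H2
  branch[0] choose=5:
    ask @ H0 ⇒ 2
    H0 returns 10
    H1 returns (10, ())
    H2 returns [(10, ())]
  branch[1] choose=5:
    ask @ H0 ⇒ 2
    H0 returns 10
    H1 returns (10, ())
    H2 returns [(10, ())]
= [(10, ()), (10, ())]

Answer: [(10, ()), (10, ())]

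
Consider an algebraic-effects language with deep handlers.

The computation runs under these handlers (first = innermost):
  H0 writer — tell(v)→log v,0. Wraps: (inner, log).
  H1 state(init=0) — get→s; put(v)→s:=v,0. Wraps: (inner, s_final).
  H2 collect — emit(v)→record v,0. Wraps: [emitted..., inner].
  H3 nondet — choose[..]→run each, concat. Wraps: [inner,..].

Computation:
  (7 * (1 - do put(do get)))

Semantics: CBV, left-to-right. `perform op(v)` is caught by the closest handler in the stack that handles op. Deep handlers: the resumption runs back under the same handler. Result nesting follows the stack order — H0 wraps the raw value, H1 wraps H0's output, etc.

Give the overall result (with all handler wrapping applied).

Working:
get @ H1 ⇒ 0
put(0) @ H1 ⇒ s:=0
H0 returns (7, ())
H1 returns ((7, ()), 0)
H2 returns [((7, ()), 0)]
H3 returns [[((7, ()), 0)]]
= [[((7, ()), 0)]]

Answer: [[((7, ()), 0)]]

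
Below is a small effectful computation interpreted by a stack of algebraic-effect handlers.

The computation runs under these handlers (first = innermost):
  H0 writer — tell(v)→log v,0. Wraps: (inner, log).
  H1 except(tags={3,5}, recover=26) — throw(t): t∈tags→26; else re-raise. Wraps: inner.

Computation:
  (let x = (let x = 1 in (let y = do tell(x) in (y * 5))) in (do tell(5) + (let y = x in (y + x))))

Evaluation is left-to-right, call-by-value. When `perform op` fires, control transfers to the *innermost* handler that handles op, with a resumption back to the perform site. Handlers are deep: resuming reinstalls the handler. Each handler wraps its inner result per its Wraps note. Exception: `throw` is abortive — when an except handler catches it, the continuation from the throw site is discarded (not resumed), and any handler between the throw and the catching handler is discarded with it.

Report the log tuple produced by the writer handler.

Step-by-step:
tell(1) @ H0 ⇒ log+=1
tell(5) @ H0 ⇒ log+=5
H0 returns (0, (1, 5))
H1 returns (0, (1, 5))
= (0, (1, 5))

Answer: (1, 5)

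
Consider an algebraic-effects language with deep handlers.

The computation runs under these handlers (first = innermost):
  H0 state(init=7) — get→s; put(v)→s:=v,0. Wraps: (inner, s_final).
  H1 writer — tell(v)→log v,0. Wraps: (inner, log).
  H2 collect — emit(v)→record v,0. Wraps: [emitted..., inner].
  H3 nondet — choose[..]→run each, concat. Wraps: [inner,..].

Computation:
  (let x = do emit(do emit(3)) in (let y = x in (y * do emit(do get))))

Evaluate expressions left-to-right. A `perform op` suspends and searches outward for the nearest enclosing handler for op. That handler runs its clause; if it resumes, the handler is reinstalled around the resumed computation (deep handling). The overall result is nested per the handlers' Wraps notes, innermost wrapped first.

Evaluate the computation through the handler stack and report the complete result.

Answer: [[3, 0, 7, ((0, 7), ())]]

Working:
emit(3) @ H2 ⇒ out+=3
emit(0) @ H2 ⇒ out+=0
get @ H0 ⇒ 7
emit(7) @ H2 ⇒ out+=7
H0 returns (0, 7)
H1 returns ((0, 7), ())
H2 returns [3, 0, 7, ((0, 7), ())]
H3 returns [[3, 0, 7, ((0, 7), ())]]
= [[3, 0, 7, ((0, 7), ())]]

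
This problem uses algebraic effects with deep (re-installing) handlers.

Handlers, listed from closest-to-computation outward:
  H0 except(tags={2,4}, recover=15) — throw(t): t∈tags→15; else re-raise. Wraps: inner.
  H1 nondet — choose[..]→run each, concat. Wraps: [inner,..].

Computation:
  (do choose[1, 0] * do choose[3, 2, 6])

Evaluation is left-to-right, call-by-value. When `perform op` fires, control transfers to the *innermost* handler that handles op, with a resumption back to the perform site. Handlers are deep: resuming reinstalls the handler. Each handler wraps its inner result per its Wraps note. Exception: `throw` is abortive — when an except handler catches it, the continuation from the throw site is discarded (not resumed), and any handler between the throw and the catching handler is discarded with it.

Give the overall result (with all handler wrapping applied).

Step-by-step:
choose[1, 0] @ H1
  branch[0] choose=1:
    choose[3, 2, 6] @ H1
      branch[0] choose=3:
        H0 returns 3
        H1 returns [3]
      branch[1] choose=2:
        H0 returns 2
        H1 returns [2]
      branch[2] choose=6:
        H0 returns 6
        H1 returns [6]
  branch[1] choose=0:
    choose[3, 2, 6] @ H1
      branch[0] choose=3:
        H0 returns 0
        H1 returns [0]
      branch[1] choose=2:
        H0 returns 0
        H1 returns [0]
      branch[2] choose=6:
        H0 returns 0
        H1 returns [0]
= [3, 2, 6, 0, 0, 0]

Answer: [3, 2, 6, 0, 0, 0]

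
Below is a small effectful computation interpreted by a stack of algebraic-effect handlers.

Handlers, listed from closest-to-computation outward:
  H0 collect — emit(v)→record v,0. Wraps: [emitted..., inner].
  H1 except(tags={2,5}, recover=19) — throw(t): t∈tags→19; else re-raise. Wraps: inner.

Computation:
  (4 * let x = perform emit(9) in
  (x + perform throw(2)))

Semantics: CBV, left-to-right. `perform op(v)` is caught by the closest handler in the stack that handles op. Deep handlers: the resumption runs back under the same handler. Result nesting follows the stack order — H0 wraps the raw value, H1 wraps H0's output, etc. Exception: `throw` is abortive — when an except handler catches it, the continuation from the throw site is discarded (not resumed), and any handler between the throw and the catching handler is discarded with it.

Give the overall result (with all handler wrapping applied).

Answer: 19

Working:
emit(9) @ H0 ⇒ out+=9
throw(2) @ H1 caught ⇒ 19
= 19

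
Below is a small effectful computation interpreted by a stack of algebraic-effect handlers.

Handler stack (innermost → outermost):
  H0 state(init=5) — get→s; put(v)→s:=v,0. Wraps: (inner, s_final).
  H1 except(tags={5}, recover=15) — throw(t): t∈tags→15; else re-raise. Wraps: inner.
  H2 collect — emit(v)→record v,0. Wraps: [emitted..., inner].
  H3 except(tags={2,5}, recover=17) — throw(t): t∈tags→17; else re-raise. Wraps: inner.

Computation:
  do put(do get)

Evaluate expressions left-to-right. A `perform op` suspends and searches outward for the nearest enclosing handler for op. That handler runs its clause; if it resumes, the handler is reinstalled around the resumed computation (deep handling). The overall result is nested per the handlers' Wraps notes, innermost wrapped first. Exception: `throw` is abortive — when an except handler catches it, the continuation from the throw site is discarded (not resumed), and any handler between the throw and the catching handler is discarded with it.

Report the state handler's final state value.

Evaluation trace:
get @ H0 ⇒ 5
put(5) @ H0 ⇒ s:=5
H0 returns (0, 5)
H1 returns (0, 5)
H2 returns [(0, 5)]
H3 returns [(0, 5)]
= [(0, 5)]

Answer: 5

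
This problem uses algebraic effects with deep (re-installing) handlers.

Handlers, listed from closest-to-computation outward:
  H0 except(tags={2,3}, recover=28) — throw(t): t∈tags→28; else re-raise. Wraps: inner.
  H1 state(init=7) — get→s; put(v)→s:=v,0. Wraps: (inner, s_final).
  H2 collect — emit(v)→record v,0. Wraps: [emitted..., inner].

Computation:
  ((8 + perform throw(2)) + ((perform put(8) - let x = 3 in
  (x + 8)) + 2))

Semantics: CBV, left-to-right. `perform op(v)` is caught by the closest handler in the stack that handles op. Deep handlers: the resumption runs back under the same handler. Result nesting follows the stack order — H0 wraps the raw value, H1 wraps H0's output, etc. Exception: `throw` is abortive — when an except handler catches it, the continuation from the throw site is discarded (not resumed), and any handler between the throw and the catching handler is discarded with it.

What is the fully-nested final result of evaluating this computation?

Answer: [(28, 7)]

Working:
throw(2) @ H0 caught ⇒ 28
H1 returns (28, 7)
H2 returns [(28, 7)]
= [(28, 7)]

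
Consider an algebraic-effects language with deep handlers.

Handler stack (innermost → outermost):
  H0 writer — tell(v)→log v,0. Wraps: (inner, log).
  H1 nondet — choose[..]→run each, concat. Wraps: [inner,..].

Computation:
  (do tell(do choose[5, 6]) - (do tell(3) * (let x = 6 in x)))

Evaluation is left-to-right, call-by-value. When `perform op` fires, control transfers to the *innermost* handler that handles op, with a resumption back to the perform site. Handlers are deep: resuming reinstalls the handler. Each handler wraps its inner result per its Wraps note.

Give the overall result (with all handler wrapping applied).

Working:
choose[5, 6] @ H1
  branch[0] choose=5:
    tell(5) @ H0 ⇒ log+=5
    tell(3) @ H0 ⇒ log+=3
    H0 returns (0, (5, 3))
    H1 returns [(0, (5, 3))]
  branch[1] choose=6:
    tell(6) @ H0 ⇒ log+=6
    tell(3) @ H0 ⇒ log+=3
    H0 returns (0, (6, 3))
    H1 returns [(0, (6, 3))]
= [(0, (5, 3)), (0, (6, 3))]

Answer: [(0, (5, 3)), (0, (6, 3))]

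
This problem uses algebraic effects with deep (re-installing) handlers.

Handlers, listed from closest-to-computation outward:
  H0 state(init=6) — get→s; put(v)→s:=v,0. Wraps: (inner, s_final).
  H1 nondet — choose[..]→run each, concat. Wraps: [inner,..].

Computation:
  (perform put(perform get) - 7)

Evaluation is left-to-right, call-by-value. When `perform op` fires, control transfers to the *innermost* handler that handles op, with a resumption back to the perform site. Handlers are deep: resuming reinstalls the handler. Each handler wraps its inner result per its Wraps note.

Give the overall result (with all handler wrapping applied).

Step-by-step:
get @ H0 ⇒ 6
put(6) @ H0 ⇒ s:=6
H0 returns (-7, 6)
H1 returns [(-7, 6)]
= [(-7, 6)]

Answer: [(-7, 6)]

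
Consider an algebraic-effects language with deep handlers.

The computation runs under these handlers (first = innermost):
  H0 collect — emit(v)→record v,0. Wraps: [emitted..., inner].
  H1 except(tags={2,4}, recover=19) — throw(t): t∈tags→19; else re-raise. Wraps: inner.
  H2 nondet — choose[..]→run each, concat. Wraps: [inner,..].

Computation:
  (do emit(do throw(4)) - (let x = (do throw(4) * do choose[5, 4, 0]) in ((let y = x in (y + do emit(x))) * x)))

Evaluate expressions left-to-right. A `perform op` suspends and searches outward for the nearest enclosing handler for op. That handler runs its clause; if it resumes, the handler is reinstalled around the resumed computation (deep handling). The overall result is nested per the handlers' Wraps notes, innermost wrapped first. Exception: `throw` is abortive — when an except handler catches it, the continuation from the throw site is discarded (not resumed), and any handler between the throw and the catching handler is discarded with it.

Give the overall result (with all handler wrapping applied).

Working:
throw(4) @ H1 caught ⇒ 19
H2 returns [19]
= [19]

Answer: [19]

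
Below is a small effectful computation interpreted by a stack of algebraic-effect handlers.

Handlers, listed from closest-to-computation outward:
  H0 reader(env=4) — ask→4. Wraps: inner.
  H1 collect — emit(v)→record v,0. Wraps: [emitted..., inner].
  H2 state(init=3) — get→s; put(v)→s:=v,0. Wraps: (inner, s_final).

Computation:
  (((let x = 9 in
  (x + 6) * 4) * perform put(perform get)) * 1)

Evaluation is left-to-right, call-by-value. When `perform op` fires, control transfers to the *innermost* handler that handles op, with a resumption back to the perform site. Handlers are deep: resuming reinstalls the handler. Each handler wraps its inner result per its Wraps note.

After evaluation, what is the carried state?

Answer: 3

Step-by-step:
get @ H2 ⇒ 3
put(3) @ H2 ⇒ s:=3
H0 returns 0
H1 returns [0]
H2 returns ([0], 3)
= ([0], 3)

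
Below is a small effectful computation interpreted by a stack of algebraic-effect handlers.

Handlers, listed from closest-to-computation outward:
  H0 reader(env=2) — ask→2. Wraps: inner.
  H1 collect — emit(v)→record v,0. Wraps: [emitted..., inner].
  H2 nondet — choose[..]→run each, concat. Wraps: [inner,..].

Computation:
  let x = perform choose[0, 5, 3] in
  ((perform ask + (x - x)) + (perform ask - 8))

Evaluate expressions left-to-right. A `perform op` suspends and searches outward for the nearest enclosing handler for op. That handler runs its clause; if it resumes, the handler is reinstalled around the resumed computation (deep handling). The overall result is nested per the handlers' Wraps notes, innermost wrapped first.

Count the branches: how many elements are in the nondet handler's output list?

Evaluation trace:
choose[0, 5, 3] @ H2
  branch[0] choose=0:
    ask @ H0 ⇒ 2
    ask @ H0 ⇒ 2
    H0 returns -4
    H1 returns [-4]
    H2 returns [[-4]]
  branch[1] choose=5:
    ask @ H0 ⇒ 2
    ask @ H0 ⇒ 2
    H0 returns -4
    H1 returns [-4]
    H2 returns [[-4]]
  branch[2] choose=3:
    ask @ H0 ⇒ 2
    ask @ H0 ⇒ 2
    H0 returns -4
    H1 returns [-4]
    H2 returns [[-4]]
= [[-4], [-4], [-4]]

Answer: 3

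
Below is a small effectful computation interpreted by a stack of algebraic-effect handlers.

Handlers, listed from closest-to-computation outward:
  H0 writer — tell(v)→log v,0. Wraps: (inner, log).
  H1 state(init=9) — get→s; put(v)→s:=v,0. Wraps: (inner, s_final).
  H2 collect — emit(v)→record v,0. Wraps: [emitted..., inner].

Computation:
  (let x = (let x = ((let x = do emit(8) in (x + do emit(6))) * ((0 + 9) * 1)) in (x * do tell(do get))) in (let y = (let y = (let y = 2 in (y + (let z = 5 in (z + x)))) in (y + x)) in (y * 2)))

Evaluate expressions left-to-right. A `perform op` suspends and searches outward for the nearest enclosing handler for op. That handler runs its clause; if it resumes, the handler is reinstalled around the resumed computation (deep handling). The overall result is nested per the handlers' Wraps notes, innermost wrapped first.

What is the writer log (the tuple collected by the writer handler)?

Working:
emit(8) @ H2 ⇒ out+=8
emit(6) @ H2 ⇒ out+=6
get @ H1 ⇒ 9
tell(9) @ H0 ⇒ log+=9
H0 returns (14, (9))
H1 returns ((14, (9)), 9)
H2 returns [8, 6, ((14, (9)), 9)]
= [8, 6, ((14, (9)), 9)]

Answer: (9)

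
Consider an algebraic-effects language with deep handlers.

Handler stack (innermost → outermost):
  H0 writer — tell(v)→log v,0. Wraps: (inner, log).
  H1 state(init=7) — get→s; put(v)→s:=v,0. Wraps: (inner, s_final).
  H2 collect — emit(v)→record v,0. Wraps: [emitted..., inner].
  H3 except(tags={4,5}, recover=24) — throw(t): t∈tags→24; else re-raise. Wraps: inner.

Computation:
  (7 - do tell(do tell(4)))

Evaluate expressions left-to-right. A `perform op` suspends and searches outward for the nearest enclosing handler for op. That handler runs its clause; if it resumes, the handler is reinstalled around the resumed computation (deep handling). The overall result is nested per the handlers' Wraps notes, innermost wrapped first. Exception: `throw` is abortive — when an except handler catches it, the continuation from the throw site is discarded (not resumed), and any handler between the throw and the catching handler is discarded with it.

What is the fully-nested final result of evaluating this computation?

Evaluation trace:
tell(4) @ H0 ⇒ log+=4
tell(0) @ H0 ⇒ log+=0
H0 returns (7, (4, 0))
H1 returns ((7, (4, 0)), 7)
H2 returns [((7, (4, 0)), 7)]
H3 returns [((7, (4, 0)), 7)]
= [((7, (4, 0)), 7)]

Answer: [((7, (4, 0)), 7)]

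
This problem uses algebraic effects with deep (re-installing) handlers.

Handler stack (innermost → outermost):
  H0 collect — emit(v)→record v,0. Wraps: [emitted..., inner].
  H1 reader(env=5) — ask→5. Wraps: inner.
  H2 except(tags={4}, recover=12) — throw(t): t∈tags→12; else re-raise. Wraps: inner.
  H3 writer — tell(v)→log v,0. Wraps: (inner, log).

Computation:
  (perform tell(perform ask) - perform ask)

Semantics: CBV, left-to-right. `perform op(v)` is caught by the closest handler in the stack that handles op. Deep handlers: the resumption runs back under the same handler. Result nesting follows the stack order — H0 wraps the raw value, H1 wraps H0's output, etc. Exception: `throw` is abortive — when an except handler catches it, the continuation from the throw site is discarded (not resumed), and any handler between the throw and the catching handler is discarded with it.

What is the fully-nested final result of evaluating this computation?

Answer: ([-5], (5))

Evaluation trace:
ask @ H1 ⇒ 5
tell(5) @ H3 ⇒ log+=5
ask @ H1 ⇒ 5
H0 returns [-5]
H1 returns [-5]
H2 returns [-5]
H3 returns ([-5], (5))
= ([-5], (5))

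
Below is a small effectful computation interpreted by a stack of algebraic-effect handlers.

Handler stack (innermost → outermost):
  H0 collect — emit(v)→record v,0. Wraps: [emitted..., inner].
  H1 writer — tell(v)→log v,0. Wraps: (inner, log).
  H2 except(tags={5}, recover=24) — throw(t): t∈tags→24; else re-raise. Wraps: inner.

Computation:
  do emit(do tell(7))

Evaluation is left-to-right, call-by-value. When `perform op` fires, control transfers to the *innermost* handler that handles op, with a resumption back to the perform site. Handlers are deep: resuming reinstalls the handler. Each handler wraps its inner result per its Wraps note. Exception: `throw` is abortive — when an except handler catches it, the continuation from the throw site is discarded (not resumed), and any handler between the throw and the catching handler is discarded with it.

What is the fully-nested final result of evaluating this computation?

Evaluation trace:
tell(7) @ H1 ⇒ log+=7
emit(0) @ H0 ⇒ out+=0
H0 returns [0, 0]
H1 returns ([0, 0], (7))
H2 returns ([0, 0], (7))
= ([0, 0], (7))

Answer: ([0, 0], (7))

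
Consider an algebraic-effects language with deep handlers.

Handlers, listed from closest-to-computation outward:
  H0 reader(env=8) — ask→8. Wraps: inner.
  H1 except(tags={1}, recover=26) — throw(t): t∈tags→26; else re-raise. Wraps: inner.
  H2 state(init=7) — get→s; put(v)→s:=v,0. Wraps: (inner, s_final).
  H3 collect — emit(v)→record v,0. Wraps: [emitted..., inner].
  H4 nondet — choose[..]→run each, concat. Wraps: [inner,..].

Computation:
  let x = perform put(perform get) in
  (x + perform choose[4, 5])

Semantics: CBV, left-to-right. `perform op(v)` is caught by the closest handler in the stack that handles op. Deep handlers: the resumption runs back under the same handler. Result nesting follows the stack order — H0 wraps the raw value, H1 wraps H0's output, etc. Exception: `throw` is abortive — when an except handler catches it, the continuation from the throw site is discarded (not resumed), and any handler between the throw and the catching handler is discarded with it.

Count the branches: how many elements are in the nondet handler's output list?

Working:
get @ H2 ⇒ 7
put(7) @ H2 ⇒ s:=7
choose[4, 5] @ H4
  branch[0] choose=4:
    H0 returns 4
    H1 returns 4
    H2 returns (4, 7)
    H3 returns [(4, 7)]
    H4 returns [[(4, 7)]]
  branch[1] choose=5:
    H0 returns 5
    H1 returns 5
    H2 returns (5, 7)
    H3 returns [(5, 7)]
    H4 returns [[(5, 7)]]
= [[(4, 7)], [(5, 7)]]

Answer: 2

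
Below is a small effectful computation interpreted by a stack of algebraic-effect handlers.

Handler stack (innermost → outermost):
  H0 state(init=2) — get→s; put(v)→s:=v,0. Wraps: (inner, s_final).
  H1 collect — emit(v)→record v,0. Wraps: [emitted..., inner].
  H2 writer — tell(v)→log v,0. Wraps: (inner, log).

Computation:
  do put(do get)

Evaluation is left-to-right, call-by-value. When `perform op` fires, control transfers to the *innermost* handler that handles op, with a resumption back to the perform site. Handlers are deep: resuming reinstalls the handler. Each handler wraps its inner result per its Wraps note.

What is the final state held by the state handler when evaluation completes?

Evaluation trace:
get @ H0 ⇒ 2
put(2) @ H0 ⇒ s:=2
H0 returns (0, 2)
H1 returns [(0, 2)]
H2 returns ([(0, 2)], ())
= ([(0, 2)], ())

Answer: 2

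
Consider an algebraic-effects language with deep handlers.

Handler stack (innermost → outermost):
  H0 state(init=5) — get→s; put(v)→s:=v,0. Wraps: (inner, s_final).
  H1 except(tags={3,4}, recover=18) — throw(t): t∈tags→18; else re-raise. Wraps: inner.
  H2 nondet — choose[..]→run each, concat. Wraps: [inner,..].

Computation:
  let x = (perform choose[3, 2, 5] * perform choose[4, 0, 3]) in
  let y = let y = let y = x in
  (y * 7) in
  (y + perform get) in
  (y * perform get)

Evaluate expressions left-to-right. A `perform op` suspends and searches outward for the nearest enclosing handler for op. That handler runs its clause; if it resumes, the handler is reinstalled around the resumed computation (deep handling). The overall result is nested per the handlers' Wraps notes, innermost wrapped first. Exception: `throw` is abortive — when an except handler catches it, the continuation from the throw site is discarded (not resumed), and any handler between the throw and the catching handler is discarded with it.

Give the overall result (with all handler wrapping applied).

Answer: [(445, 5), (25, 5), (340, 5), (305, 5), (25, 5), (235, 5), (725, 5), (25, 5), (550, 5)]

Evaluation trace:
choose[3, 2, 5] @ H2
  branch[0] choose=3:
    choose[4, 0, 3] @ H2
      branch[0] choose=4:
        get @ H0 ⇒ 5
        get @ H0 ⇒ 5
        H0 returns (445, 5)
        H1 returns (445, 5)
        H2 returns [(445, 5)]
      branch[1] choose=0:
        get @ H0 ⇒ 5
        get @ H0 ⇒ 5
        H0 returns (25, 5)
        H1 returns (25, 5)
        H2 returns [(25, 5)]
      branch[2] choose=3:
        get @ H0 ⇒ 5
        get @ H0 ⇒ 5
        H0 returns (340, 5)
        H1 returns (340, 5)
        H2 returns [(340, 5)]
  branch[1] choose=2:
    choose[4, 0, 3] @ H2
      branch[0] choose=4:
        get @ H0 ⇒ 5
        get @ H0 ⇒ 5
        H0 returns (305, 5)
        H1 returns (305, 5)
        H2 returns [(305, 5)]
      branch[1] choose=0:
        get @ H0 ⇒ 5
        get @ H0 ⇒ 5
        H0 returns (25, 5)
        H1 returns (25, 5)
        H2 returns [(25, 5)]
      branch[2] choose=3:
        get @ H0 ⇒ 5
        get @ H0 ⇒ 5
        H0 returns (235, 5)
        H1 returns (235, 5)
        H2 returns [(235, 5)]
  branch[2] choose=5:
    choose[4, 0, 3] @ H2
      branch[0] choose=4:
        get @ H0 ⇒ 5
        get @ H0 ⇒ 5
        H0 returns (725, 5)
        H1 returns (725, 5)
        H2 returns [(725, 5)]
      branch[1] choose=0:
        get @ H0 ⇒ 5
        get @ H0 ⇒ 5
        H0 returns (25, 5)
        H1 returns (25, 5)
        H2 returns [(25, 5)]
      branch[2] choose=3:
        get @ H0 ⇒ 5
        get @ H0 ⇒ 5
        H0 returns (550, 5)
        H1 returns (550, 5)
        H2 returns [(550, 5)]
= [(445, 5), (25, 5), (340, 5), (305, 5), (25, 5), (235, 5), (725, 5), (25, 5), (550, 5)]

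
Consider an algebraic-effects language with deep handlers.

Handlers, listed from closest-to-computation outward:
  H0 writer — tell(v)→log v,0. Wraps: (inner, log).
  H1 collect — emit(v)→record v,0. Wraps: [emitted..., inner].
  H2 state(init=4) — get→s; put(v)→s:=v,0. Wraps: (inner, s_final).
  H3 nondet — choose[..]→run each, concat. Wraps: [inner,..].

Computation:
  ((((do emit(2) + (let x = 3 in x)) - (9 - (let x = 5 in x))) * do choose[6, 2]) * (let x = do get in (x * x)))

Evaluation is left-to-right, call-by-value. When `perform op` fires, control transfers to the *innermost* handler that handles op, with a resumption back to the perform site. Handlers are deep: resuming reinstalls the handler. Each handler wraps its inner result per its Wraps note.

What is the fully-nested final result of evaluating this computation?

Answer: [([2, (-96, ())], 4), ([2, (-32, ())], 4)]

Step-by-step:
emit(2) @ H1 ⇒ out+=2
choose[6, 2] @ H3
  branch[0] choose=6:
    get @ H2 ⇒ 4
    H0 returns (-96, ())
    H1 returns [2, (-96, ())]
    H2 returns ([2, (-96, ())], 4)
    H3 returns [([2, (-96, ())], 4)]
  branch[1] choose=2:
    get @ H2 ⇒ 4
    H0 returns (-32, ())
    H1 returns [2, (-32, ())]
    H2 returns ([2, (-32, ())], 4)
    H3 returns [([2, (-32, ())], 4)]
= [([2, (-96, ())], 4), ([2, (-32, ())], 4)]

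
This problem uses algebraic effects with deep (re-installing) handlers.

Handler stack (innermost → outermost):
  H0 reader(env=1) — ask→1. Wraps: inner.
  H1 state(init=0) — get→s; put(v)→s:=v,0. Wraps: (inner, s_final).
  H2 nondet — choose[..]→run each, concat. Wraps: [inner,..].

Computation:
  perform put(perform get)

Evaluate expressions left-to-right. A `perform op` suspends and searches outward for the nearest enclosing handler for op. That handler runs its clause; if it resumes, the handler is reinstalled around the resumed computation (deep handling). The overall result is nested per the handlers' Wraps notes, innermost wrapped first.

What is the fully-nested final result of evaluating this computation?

Answer: [(0, 0)]

Working:
get @ H1 ⇒ 0
put(0) @ H1 ⇒ s:=0
H0 returns 0
H1 returns (0, 0)
H2 returns [(0, 0)]
= [(0, 0)]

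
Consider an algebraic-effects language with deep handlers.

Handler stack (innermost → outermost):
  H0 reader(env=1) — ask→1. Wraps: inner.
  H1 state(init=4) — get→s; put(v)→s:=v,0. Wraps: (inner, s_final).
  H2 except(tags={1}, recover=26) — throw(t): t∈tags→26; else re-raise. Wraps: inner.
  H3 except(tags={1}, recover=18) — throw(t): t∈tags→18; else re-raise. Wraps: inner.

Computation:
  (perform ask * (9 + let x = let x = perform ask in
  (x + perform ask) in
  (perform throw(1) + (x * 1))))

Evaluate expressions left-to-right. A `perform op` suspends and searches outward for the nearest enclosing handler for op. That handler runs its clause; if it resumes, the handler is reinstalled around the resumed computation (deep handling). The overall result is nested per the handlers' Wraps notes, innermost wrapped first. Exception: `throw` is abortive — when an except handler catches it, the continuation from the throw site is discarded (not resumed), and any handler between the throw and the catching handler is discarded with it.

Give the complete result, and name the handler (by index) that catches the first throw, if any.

Evaluation trace:
ask @ H0 ⇒ 1
ask @ H0 ⇒ 1
ask @ H0 ⇒ 1
throw(1) @ H2 caught ⇒ 26
H3 returns 26
= 26

Answer: 26 ; first throw caught by: H2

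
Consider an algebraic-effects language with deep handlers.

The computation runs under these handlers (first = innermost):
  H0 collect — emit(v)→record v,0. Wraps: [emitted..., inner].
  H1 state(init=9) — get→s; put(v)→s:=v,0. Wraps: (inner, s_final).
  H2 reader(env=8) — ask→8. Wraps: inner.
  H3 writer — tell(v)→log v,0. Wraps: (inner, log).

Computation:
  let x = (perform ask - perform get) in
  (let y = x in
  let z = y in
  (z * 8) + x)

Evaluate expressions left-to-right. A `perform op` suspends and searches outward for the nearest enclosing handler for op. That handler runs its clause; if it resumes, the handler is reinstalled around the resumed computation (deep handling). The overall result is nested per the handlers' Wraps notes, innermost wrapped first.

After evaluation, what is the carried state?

Answer: 9

Working:
ask @ H2 ⇒ 8
get @ H1 ⇒ 9
H0 returns [-9]
H1 returns ([-9], 9)
H2 returns ([-9], 9)
H3 returns (([-9], 9), ())
= (([-9], 9), ())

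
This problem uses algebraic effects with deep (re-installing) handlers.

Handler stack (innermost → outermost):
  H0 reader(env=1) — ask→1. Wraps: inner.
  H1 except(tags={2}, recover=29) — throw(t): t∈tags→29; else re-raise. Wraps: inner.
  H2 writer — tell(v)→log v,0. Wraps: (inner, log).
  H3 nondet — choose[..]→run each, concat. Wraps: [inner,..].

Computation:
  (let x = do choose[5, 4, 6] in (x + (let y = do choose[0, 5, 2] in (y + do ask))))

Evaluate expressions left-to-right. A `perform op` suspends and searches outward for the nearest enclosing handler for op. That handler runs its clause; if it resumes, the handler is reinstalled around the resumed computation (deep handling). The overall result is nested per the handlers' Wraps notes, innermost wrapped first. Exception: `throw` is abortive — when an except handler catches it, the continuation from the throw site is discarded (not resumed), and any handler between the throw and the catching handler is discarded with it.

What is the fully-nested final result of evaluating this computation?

Answer: [(6, ()), (11, ()), (8, ()), (5, ()), (10, ()), (7, ()), (7, ()), (12, ()), (9, ())]

Working:
choose[5, 4, 6] @ H3
  branch[0] choose=5:
    choose[0, 5, 2] @ H3
      branch[0] choose=0:
        ask @ H0 ⇒ 1
        H0 returns 6
        H1 returns 6
        H2 returns (6, ())
        H3 returns [(6, ())]
      branch[1] choose=5:
        ask @ H0 ⇒ 1
        H0 returns 11
        H1 returns 11
        H2 returns (11, ())
        H3 returns [(11, ())]
      branch[2] choose=2:
        ask @ H0 ⇒ 1
        H0 returns 8
        H1 returns 8
        H2 returns (8, ())
        H3 returns [(8, ())]
  branch[1] choose=4:
    choose[0, 5, 2] @ H3
      branch[0] choose=0:
        ask @ H0 ⇒ 1
        H0 returns 5
        H1 returns 5
        H2 returns (5, ())
        H3 returns [(5, ())]
      branch[1] choose=5:
        ask @ H0 ⇒ 1
        H0 returns 10
        H1 returns 10
        H2 returns (10, ())
        H3 returns [(10, ())]
      branch[2] choose=2:
        ask @ H0 ⇒ 1
        H0 returns 7
        H1 returns 7
        H2 returns (7, ())
        H3 returns [(7, ())]
  branch[2] choose=6:
    choose[0, 5, 2] @ H3
      branch[0] choose=0:
        ask @ H0 ⇒ 1
        H0 returns 7
        H1 returns 7
        H2 returns (7, ())
        H3 returns [(7, ())]
      branch[1] choose=5:
        ask @ H0 ⇒ 1
        H0 returns 12
        H1 returns 12
        H2 returns (12, ())
        H3 returns [(12, ())]
      branch[2] choose=2:
        ask @ H0 ⇒ 1
        H0 returns 9
        H1 returns 9
        H2 returns (9, ())
        H3 returns [(9, ())]
= [(6, ()), (11, ()), (8, ()), (5, ()), (10, ()), (7, ()), (7, ()), (12, ()), (9, ())]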